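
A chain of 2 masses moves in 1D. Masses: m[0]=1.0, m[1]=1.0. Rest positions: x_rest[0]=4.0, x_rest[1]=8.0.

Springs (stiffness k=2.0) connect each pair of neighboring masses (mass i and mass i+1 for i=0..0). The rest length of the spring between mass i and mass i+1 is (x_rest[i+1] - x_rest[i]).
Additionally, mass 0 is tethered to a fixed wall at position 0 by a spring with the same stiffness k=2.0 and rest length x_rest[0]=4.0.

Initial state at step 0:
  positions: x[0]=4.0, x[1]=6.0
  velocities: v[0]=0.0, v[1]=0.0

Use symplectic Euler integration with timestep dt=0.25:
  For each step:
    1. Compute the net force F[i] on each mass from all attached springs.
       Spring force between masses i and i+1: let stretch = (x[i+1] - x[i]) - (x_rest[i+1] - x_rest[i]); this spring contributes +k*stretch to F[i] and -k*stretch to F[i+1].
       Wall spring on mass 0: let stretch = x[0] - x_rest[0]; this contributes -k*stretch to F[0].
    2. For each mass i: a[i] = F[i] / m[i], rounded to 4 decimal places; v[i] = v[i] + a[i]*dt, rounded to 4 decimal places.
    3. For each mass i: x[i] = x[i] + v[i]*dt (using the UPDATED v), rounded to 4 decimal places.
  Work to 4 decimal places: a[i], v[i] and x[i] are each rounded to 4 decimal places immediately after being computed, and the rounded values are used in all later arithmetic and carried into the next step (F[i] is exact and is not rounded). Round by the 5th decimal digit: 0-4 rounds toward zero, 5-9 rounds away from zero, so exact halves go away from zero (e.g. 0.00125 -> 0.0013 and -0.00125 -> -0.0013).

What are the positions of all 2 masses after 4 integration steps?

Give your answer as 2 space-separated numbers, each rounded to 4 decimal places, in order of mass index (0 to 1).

Answer: 2.6977 7.6930

Derivation:
Step 0: x=[4.0000 6.0000] v=[0.0000 0.0000]
Step 1: x=[3.7500 6.2500] v=[-1.0000 1.0000]
Step 2: x=[3.3438 6.6875] v=[-1.6250 1.7500]
Step 3: x=[2.9375 7.2071] v=[-1.6251 2.0782]
Step 4: x=[2.6977 7.6930] v=[-0.9591 1.9434]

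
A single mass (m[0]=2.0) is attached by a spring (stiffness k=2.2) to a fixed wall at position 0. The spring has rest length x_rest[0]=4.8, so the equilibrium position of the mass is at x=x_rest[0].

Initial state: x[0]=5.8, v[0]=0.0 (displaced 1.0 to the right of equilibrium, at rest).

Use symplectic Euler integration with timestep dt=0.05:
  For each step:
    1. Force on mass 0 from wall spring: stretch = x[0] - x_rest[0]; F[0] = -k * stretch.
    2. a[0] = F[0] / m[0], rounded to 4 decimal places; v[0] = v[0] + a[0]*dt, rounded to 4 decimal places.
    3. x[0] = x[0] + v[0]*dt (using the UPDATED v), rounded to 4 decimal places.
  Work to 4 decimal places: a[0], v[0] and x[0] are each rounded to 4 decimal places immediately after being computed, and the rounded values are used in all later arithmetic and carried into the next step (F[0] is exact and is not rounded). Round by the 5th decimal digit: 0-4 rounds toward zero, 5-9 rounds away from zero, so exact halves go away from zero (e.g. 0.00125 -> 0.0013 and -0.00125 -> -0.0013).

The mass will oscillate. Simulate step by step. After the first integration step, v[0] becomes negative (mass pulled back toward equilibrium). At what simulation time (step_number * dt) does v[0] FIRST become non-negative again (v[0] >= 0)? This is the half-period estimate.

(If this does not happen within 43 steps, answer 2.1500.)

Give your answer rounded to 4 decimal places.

Answer: 2.1500

Derivation:
Step 0: x=[5.8000] v=[0.0000]
Step 1: x=[5.7973] v=[-0.0550]
Step 2: x=[5.7918] v=[-0.1099]
Step 3: x=[5.7836] v=[-0.1645]
Step 4: x=[5.7727] v=[-0.2186]
Step 5: x=[5.7591] v=[-0.2721]
Step 6: x=[5.7429] v=[-0.3249]
Step 7: x=[5.7241] v=[-0.3768]
Step 8: x=[5.7027] v=[-0.4276]
Step 9: x=[5.6788] v=[-0.4773]
Step 10: x=[5.6525] v=[-0.5256]
Step 11: x=[5.6239] v=[-0.5725]
Step 12: x=[5.5930] v=[-0.6178]
Step 13: x=[5.5599] v=[-0.6614]
Step 14: x=[5.5247] v=[-0.7032]
Step 15: x=[5.4875] v=[-0.7431]
Step 16: x=[5.4485] v=[-0.7809]
Step 17: x=[5.4077] v=[-0.8166]
Step 18: x=[5.3652] v=[-0.8500]
Step 19: x=[5.3211] v=[-0.8811]
Step 20: x=[5.2756] v=[-0.9098]
Step 21: x=[5.2288] v=[-0.9360]
Step 22: x=[5.1808] v=[-0.9596]
Step 23: x=[5.1318] v=[-0.9805]
Step 24: x=[5.0819] v=[-0.9988]
Step 25: x=[5.0312] v=[-1.0143]
Step 26: x=[4.9799] v=[-1.0270]
Step 27: x=[4.9281] v=[-1.0369]
Step 28: x=[4.8759] v=[-1.0439]
Step 29: x=[4.8235] v=[-1.0481]
Step 30: x=[4.7710] v=[-1.0494]
Step 31: x=[4.7186] v=[-1.0478]
Step 32: x=[4.6664] v=[-1.0433]
Step 33: x=[4.6146] v=[-1.0360]
Step 34: x=[4.5633] v=[-1.0258]
Step 35: x=[4.5127] v=[-1.0128]
Step 36: x=[4.4629] v=[-0.9970]
Step 37: x=[4.4140] v=[-0.9785]
Step 38: x=[4.3661] v=[-0.9573]
Step 39: x=[4.3194] v=[-0.9334]
Step 40: x=[4.2741] v=[-0.9070]
Step 41: x=[4.2302] v=[-0.8781]
Step 42: x=[4.1879] v=[-0.8468]
Step 43: x=[4.1472] v=[-0.8131]
v[0] did not become non-negative within 43 steps; using fallback time=2.1500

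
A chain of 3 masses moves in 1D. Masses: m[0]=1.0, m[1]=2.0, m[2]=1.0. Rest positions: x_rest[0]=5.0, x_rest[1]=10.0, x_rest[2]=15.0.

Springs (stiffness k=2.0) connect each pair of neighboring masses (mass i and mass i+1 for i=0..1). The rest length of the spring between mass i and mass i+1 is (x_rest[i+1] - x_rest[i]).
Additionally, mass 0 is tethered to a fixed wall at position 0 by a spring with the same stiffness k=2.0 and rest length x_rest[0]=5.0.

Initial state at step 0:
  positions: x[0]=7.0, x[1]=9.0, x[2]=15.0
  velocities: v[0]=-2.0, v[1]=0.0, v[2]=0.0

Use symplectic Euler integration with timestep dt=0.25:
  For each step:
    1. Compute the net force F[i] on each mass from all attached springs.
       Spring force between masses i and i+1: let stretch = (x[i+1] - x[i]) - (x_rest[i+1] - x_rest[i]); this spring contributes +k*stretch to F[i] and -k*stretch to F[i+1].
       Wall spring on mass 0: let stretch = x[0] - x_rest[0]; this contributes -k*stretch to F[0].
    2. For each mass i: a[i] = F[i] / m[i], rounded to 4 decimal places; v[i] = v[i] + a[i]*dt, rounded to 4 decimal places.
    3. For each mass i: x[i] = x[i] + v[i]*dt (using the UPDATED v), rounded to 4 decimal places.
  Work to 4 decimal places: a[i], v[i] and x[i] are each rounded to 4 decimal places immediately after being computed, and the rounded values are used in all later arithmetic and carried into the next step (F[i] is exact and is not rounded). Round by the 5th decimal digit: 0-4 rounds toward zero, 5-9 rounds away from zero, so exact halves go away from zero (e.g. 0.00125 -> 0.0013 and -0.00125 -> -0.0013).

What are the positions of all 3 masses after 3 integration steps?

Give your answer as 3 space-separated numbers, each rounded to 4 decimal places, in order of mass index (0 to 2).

Answer: 3.0957 10.0205 14.4649

Derivation:
Step 0: x=[7.0000 9.0000 15.0000] v=[-2.0000 0.0000 0.0000]
Step 1: x=[5.8750 9.2500 14.8750] v=[-4.5000 1.0000 -0.5000]
Step 2: x=[4.4375 9.6406 14.6719] v=[-5.7500 1.5625 -0.8125]
Step 3: x=[3.0957 10.0205 14.4649] v=[-5.3672 1.5196 -0.8282]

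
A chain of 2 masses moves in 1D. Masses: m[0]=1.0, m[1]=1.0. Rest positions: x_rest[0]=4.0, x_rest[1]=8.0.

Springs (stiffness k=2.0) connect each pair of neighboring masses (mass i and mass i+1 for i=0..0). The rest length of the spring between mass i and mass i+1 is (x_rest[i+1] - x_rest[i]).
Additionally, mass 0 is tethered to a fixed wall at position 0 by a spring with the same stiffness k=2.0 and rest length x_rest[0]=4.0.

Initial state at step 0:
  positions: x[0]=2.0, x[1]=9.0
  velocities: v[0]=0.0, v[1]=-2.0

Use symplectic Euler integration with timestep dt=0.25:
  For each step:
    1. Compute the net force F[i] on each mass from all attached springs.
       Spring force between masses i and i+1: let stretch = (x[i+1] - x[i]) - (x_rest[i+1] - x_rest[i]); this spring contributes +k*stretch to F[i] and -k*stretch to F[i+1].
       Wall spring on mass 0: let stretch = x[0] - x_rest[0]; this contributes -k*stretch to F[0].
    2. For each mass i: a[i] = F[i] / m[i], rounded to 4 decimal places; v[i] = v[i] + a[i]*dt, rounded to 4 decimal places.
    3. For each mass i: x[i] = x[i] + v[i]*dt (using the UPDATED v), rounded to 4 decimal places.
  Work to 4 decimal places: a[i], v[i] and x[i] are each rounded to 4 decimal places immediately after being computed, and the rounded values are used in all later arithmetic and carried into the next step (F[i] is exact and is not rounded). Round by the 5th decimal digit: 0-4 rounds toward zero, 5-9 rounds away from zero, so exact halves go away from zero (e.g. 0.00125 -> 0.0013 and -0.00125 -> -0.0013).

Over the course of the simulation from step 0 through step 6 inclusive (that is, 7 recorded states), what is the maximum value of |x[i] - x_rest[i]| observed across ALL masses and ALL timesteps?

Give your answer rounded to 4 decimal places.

Step 0: x=[2.0000 9.0000] v=[0.0000 -2.0000]
Step 1: x=[2.6250 8.1250] v=[2.5000 -3.5000]
Step 2: x=[3.6094 7.0625] v=[3.9375 -4.2500]
Step 3: x=[4.5743 6.0684] v=[3.8594 -3.9766]
Step 4: x=[5.1541 5.3875] v=[2.3193 -2.7237]
Step 5: x=[5.1188 5.1774] v=[-0.1411 -0.8404]
Step 6: x=[4.4510 5.4600] v=[-2.6712 1.1303]
Max displacement = 2.8226

Answer: 2.8226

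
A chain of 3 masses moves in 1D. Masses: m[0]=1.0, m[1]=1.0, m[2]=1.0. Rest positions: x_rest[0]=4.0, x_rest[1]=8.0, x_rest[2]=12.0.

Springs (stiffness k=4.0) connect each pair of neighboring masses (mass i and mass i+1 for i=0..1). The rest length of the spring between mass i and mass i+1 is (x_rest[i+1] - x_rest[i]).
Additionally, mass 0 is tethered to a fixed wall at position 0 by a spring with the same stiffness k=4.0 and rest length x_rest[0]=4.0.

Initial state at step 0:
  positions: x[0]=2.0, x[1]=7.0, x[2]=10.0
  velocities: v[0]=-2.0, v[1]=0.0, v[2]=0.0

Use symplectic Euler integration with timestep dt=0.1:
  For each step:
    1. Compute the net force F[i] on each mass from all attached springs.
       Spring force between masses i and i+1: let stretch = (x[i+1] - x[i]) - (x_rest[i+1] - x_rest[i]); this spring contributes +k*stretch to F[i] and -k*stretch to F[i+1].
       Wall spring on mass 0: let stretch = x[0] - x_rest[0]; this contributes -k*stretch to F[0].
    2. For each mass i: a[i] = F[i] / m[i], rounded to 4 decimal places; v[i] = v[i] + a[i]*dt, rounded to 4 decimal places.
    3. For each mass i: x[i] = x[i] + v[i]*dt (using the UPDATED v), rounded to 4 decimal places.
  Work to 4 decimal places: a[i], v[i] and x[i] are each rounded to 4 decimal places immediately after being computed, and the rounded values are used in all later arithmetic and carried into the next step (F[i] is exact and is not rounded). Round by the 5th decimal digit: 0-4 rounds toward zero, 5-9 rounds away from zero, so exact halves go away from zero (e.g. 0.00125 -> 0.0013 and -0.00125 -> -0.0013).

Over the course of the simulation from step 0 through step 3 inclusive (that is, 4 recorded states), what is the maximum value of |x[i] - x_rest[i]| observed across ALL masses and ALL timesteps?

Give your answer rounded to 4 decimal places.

Step 0: x=[2.0000 7.0000 10.0000] v=[-2.0000 0.0000 0.0000]
Step 1: x=[1.9200 6.9200 10.0400] v=[-0.8000 -0.8000 0.4000]
Step 2: x=[1.9632 6.7648 10.1152] v=[0.4320 -1.5520 0.7520]
Step 3: x=[2.1199 6.5516 10.2164] v=[1.5674 -2.1325 1.0118]
Max displacement = 2.0800

Answer: 2.0800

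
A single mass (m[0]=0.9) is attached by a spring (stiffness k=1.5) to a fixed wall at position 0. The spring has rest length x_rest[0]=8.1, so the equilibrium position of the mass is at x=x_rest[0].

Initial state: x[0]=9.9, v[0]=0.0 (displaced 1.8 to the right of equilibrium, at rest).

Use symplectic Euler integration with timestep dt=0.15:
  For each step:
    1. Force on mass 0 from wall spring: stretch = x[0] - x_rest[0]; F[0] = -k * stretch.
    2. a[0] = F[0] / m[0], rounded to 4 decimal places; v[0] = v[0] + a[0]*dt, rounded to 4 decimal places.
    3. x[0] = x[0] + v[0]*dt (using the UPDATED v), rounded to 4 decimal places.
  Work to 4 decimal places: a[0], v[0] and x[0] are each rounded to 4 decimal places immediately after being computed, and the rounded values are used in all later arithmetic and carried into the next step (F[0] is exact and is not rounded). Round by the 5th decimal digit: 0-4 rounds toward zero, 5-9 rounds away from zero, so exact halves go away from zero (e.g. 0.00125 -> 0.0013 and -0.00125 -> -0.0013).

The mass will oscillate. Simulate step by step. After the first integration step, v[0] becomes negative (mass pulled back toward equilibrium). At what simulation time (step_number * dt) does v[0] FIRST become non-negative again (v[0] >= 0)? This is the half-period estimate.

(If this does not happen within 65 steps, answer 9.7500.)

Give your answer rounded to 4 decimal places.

Step 0: x=[9.9000] v=[0.0000]
Step 1: x=[9.8325] v=[-0.4500]
Step 2: x=[9.7000] v=[-0.8831]
Step 3: x=[9.5075] v=[-1.2831]
Step 4: x=[9.2623] v=[-1.6350]
Step 5: x=[8.9735] v=[-1.9256]
Step 6: x=[8.6519] v=[-2.1440]
Step 7: x=[8.3096] v=[-2.2820]
Step 8: x=[7.9594] v=[-2.3344]
Step 9: x=[7.6145] v=[-2.2993]
Step 10: x=[7.2878] v=[-2.1779]
Step 11: x=[6.9916] v=[-1.9748]
Step 12: x=[6.7369] v=[-1.6977]
Step 13: x=[6.5334] v=[-1.3569]
Step 14: x=[6.3886] v=[-0.9653]
Step 15: x=[6.3080] v=[-0.5375]
Step 16: x=[6.2946] v=[-0.0895]
Step 17: x=[6.3489] v=[0.3619]
First v>=0 after going negative at step 17, time=2.5500

Answer: 2.5500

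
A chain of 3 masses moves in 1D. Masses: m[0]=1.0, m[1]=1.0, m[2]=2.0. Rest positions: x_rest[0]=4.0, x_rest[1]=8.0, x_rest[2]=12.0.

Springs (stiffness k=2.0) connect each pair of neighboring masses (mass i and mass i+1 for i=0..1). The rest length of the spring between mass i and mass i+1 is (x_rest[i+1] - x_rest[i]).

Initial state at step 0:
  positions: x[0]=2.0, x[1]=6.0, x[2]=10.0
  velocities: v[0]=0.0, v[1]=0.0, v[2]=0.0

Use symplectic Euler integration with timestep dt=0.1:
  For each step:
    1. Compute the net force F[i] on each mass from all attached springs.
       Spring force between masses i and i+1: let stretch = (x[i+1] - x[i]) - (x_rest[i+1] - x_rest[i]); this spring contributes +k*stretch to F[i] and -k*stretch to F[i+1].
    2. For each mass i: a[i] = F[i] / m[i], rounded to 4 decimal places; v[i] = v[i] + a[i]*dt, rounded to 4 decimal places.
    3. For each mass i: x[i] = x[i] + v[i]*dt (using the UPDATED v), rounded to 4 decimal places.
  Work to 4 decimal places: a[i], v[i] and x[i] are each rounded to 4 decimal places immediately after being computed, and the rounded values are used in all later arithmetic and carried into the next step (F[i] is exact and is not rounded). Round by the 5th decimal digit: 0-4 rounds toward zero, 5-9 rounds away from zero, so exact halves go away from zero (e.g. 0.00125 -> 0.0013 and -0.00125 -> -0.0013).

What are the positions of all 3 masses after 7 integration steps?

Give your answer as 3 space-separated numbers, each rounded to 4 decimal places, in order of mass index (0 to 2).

Step 0: x=[2.0000 6.0000 10.0000] v=[0.0000 0.0000 0.0000]
Step 1: x=[2.0000 6.0000 10.0000] v=[0.0000 0.0000 0.0000]
Step 2: x=[2.0000 6.0000 10.0000] v=[0.0000 0.0000 0.0000]
Step 3: x=[2.0000 6.0000 10.0000] v=[0.0000 0.0000 0.0000]
Step 4: x=[2.0000 6.0000 10.0000] v=[0.0000 0.0000 0.0000]
Step 5: x=[2.0000 6.0000 10.0000] v=[0.0000 0.0000 0.0000]
Step 6: x=[2.0000 6.0000 10.0000] v=[0.0000 0.0000 0.0000]
Step 7: x=[2.0000 6.0000 10.0000] v=[0.0000 0.0000 0.0000]

Answer: 2.0000 6.0000 10.0000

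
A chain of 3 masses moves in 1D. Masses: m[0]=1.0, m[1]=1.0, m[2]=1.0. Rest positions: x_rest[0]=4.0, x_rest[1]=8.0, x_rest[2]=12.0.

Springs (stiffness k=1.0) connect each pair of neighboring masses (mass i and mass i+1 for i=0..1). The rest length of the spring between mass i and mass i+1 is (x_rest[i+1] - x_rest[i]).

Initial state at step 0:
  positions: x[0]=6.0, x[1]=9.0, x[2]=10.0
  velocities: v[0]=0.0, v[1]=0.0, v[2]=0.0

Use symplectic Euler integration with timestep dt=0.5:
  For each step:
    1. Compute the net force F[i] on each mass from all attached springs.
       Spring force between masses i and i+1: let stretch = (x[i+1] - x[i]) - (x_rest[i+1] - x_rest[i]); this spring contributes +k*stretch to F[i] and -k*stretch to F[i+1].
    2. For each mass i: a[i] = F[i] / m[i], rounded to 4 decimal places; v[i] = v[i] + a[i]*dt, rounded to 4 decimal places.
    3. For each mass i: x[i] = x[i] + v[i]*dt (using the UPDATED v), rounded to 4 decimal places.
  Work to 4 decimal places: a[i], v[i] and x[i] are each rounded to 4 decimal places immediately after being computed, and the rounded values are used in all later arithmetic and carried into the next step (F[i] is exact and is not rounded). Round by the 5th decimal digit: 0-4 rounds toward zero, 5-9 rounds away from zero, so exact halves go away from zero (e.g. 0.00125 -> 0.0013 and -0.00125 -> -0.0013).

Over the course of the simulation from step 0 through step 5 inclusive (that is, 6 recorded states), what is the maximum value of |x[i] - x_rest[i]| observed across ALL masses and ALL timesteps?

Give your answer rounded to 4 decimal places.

Step 0: x=[6.0000 9.0000 10.0000] v=[0.0000 0.0000 0.0000]
Step 1: x=[5.7500 8.5000 10.7500] v=[-0.5000 -1.0000 1.5000]
Step 2: x=[5.1875 7.8750 11.9375] v=[-1.1250 -1.2500 2.3750]
Step 3: x=[4.2969 7.5938 13.1094] v=[-1.7813 -0.5625 2.3438]
Step 4: x=[3.2305 7.8673 13.9024] v=[-2.1329 0.5469 1.5860]
Step 5: x=[2.3233 8.4904 14.1867] v=[-1.8145 1.2461 0.5685]
Max displacement = 2.1867

Answer: 2.1867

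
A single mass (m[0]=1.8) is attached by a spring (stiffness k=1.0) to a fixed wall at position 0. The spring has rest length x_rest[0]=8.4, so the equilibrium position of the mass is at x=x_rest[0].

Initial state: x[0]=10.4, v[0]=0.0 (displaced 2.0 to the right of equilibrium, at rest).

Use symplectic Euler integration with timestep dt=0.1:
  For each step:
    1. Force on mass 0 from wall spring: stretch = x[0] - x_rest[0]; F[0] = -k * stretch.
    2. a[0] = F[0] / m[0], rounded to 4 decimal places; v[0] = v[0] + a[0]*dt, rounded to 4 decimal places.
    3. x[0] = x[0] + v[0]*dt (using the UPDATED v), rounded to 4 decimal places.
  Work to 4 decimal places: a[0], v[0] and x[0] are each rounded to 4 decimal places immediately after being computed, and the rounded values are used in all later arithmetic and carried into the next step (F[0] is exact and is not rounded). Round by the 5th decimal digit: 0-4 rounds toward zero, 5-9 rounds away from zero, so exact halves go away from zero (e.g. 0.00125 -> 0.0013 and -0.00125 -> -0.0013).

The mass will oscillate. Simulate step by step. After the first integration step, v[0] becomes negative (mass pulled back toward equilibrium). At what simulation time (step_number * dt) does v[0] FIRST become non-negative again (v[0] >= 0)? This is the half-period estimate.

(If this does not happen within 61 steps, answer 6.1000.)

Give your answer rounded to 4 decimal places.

Step 0: x=[10.4000] v=[0.0000]
Step 1: x=[10.3889] v=[-0.1111]
Step 2: x=[10.3667] v=[-0.2216]
Step 3: x=[10.3336] v=[-0.3309]
Step 4: x=[10.2898] v=[-0.4383]
Step 5: x=[10.2355] v=[-0.5433]
Step 6: x=[10.1710] v=[-0.6453]
Step 7: x=[10.0966] v=[-0.7437]
Step 8: x=[10.0128] v=[-0.8380]
Step 9: x=[9.9200] v=[-0.9276]
Step 10: x=[9.8188] v=[-1.0120]
Step 11: x=[9.7097] v=[-1.0908]
Step 12: x=[9.5933] v=[-1.1636]
Step 13: x=[9.4703] v=[-1.2299]
Step 14: x=[9.3414] v=[-1.2894]
Step 15: x=[9.2072] v=[-1.3417]
Step 16: x=[9.0686] v=[-1.3865]
Step 17: x=[8.9262] v=[-1.4236]
Step 18: x=[8.7809] v=[-1.4528]
Step 19: x=[8.6335] v=[-1.4740]
Step 20: x=[8.4848] v=[-1.4870]
Step 21: x=[8.3356] v=[-1.4917]
Step 22: x=[8.1868] v=[-1.4881]
Step 23: x=[8.0392] v=[-1.4763]
Step 24: x=[7.8936] v=[-1.4563]
Step 25: x=[7.7508] v=[-1.4282]
Step 26: x=[7.6116] v=[-1.3921]
Step 27: x=[7.4768] v=[-1.3483]
Step 28: x=[7.3471] v=[-1.2970]
Step 29: x=[7.2233] v=[-1.2385]
Step 30: x=[7.1060] v=[-1.1731]
Step 31: x=[6.9959] v=[-1.1012]
Step 32: x=[6.8936] v=[-1.0232]
Step 33: x=[6.7997] v=[-0.9395]
Step 34: x=[6.7146] v=[-0.8506]
Step 35: x=[6.6389] v=[-0.7570]
Step 36: x=[6.5730] v=[-0.6592]
Step 37: x=[6.5172] v=[-0.5577]
Step 38: x=[6.4719] v=[-0.4531]
Step 39: x=[6.4373] v=[-0.3460]
Step 40: x=[6.4136] v=[-0.2370]
Step 41: x=[6.4009] v=[-0.1266]
Step 42: x=[6.3994] v=[-0.0155]
Step 43: x=[6.4090] v=[0.0956]
First v>=0 after going negative at step 43, time=4.3000

Answer: 4.3000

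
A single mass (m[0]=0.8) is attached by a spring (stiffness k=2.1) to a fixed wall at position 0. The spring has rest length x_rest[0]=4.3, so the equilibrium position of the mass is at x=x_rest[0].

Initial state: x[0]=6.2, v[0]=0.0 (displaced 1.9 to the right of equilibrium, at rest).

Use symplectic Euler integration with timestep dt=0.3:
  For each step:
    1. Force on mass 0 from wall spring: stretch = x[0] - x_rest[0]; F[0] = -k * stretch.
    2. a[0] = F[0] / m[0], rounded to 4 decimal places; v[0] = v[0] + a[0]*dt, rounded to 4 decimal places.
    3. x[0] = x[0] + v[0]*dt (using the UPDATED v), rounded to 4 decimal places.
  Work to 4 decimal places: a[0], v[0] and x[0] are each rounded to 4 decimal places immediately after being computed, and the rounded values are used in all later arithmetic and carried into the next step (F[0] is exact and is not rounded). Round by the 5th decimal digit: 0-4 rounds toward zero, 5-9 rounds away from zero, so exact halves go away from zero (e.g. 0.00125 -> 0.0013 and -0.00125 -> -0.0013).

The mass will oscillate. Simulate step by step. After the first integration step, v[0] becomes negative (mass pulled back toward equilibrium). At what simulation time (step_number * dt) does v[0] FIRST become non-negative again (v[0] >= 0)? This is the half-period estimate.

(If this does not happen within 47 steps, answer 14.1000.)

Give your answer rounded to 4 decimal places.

Step 0: x=[6.2000] v=[0.0000]
Step 1: x=[5.7511] v=[-1.4963]
Step 2: x=[4.9594] v=[-2.6390]
Step 3: x=[4.0119] v=[-3.1583]
Step 4: x=[3.1325] v=[-2.9314]
Step 5: x=[2.5289] v=[-2.0120]
Step 6: x=[2.3437] v=[-0.6173]
Step 7: x=[2.6207] v=[0.9233]
First v>=0 after going negative at step 7, time=2.1000

Answer: 2.1000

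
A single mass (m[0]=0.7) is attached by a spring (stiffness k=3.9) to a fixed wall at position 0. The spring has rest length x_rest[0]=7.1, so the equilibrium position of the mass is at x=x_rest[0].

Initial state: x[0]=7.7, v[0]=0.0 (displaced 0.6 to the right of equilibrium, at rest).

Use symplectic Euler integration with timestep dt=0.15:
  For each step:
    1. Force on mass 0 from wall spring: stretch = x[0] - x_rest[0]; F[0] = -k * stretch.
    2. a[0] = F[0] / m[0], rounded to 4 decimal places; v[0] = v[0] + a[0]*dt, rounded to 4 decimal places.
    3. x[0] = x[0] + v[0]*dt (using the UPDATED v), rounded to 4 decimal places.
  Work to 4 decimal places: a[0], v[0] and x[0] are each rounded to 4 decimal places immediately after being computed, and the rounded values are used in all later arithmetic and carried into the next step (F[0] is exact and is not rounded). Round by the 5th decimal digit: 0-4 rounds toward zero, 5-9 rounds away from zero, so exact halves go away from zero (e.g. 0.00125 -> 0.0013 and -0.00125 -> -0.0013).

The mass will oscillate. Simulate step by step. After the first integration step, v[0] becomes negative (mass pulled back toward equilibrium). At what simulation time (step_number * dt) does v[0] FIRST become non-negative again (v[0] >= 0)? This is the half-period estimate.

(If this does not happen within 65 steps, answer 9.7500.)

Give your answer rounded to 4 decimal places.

Step 0: x=[7.7000] v=[0.0000]
Step 1: x=[7.6248] v=[-0.5014]
Step 2: x=[7.4838] v=[-0.9400]
Step 3: x=[7.2947] v=[-1.2607]
Step 4: x=[7.0812] v=[-1.4234]
Step 5: x=[6.8700] v=[-1.4077]
Step 6: x=[6.6877] v=[-1.2155]
Step 7: x=[6.5571] v=[-0.8709]
Step 8: x=[6.4945] v=[-0.4172]
Step 9: x=[6.5078] v=[0.0888]
First v>=0 after going negative at step 9, time=1.3500

Answer: 1.3500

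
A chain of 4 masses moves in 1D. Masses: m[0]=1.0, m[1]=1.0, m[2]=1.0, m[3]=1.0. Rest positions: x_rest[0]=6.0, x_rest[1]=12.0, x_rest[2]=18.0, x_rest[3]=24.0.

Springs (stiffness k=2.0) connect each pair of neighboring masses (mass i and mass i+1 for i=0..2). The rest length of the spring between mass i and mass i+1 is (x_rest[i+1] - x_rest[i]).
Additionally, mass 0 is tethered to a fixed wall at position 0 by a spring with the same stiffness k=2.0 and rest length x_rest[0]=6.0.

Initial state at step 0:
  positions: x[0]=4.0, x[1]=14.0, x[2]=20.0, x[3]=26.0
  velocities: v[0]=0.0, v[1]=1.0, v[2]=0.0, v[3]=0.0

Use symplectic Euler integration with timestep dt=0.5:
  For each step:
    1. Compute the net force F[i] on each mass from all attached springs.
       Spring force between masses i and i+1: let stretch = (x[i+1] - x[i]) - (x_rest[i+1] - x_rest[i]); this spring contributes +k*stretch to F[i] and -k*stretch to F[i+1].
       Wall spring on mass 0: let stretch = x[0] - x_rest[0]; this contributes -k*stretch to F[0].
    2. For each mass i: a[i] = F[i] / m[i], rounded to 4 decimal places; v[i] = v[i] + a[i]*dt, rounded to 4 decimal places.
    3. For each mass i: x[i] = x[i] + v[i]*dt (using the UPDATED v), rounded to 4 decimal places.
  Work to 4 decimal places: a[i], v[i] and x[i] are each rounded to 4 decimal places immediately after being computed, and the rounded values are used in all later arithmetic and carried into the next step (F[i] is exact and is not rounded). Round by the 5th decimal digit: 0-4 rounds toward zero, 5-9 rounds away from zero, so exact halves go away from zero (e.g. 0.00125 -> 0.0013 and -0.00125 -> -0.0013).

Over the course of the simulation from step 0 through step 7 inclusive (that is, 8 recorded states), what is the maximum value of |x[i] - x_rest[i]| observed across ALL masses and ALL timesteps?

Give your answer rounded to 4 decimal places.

Answer: 3.2500

Derivation:
Step 0: x=[4.0000 14.0000 20.0000 26.0000] v=[0.0000 1.0000 0.0000 0.0000]
Step 1: x=[7.0000 12.5000 20.0000 26.0000] v=[6.0000 -3.0000 0.0000 0.0000]
Step 2: x=[9.2500 12.0000 19.2500 26.0000] v=[4.5000 -1.0000 -1.5000 0.0000]
Step 3: x=[8.2500 13.7500 18.2500 25.6250] v=[-2.0000 3.5000 -2.0000 -0.7500]
Step 4: x=[5.8750 15.0000 18.6875 24.5625] v=[-4.7500 2.5000 0.8750 -2.1250]
Step 5: x=[5.1250 13.5313 20.2188 23.5625] v=[-1.5000 -2.9375 3.0625 -2.0000]
Step 6: x=[6.0157 11.2032 20.0782 23.8907] v=[1.7813 -4.6563 -0.2813 0.6563]
Step 7: x=[6.4923 10.7188 17.4063 25.3126] v=[0.9531 -0.9688 -5.3438 2.8438]
Max displacement = 3.2500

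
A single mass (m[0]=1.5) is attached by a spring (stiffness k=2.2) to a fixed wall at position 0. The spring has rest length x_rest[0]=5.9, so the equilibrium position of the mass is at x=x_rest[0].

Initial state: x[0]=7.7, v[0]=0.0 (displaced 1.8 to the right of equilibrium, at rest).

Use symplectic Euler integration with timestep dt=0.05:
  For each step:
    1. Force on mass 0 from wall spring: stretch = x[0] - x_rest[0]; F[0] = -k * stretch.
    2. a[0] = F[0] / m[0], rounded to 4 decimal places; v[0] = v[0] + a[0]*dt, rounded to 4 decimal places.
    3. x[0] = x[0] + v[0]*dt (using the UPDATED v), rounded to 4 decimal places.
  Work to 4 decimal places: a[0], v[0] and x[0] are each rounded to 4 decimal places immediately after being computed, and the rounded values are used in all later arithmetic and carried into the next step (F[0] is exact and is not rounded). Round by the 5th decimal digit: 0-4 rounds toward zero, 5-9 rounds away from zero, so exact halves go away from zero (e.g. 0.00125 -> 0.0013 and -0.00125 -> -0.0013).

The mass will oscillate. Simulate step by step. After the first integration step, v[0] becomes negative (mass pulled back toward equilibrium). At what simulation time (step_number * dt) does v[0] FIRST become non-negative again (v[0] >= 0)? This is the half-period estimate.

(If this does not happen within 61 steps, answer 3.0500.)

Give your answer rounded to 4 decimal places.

Step 0: x=[7.7000] v=[0.0000]
Step 1: x=[7.6934] v=[-0.1320]
Step 2: x=[7.6802] v=[-0.2635]
Step 3: x=[7.6605] v=[-0.3941]
Step 4: x=[7.6343] v=[-0.5232]
Step 5: x=[7.6018] v=[-0.6504]
Step 6: x=[7.5630] v=[-0.7752]
Step 7: x=[7.5181] v=[-0.8972]
Step 8: x=[7.4673] v=[-1.0159]
Step 9: x=[7.4108] v=[-1.1308]
Step 10: x=[7.3487] v=[-1.2416]
Step 11: x=[7.2813] v=[-1.3478]
Step 12: x=[7.2088] v=[-1.4491]
Step 13: x=[7.1315] v=[-1.5451]
Step 14: x=[7.0497] v=[-1.6354]
Step 15: x=[6.9637] v=[-1.7197]
Step 16: x=[6.8738] v=[-1.7977]
Step 17: x=[6.7803] v=[-1.8691]
Step 18: x=[6.6836] v=[-1.9337]
Step 19: x=[6.5840] v=[-1.9912]
Step 20: x=[6.4819] v=[-2.0414]
Step 21: x=[6.3777] v=[-2.0841]
Step 22: x=[6.2717] v=[-2.1191]
Step 23: x=[6.1644] v=[-2.1464]
Step 24: x=[6.0561] v=[-2.1658]
Step 25: x=[5.9472] v=[-2.1772]
Step 26: x=[5.8382] v=[-2.1807]
Step 27: x=[5.7294] v=[-2.1762]
Step 28: x=[5.6212] v=[-2.1637]
Step 29: x=[5.5140] v=[-2.1433]
Step 30: x=[5.4083] v=[-2.1150]
Step 31: x=[5.3044] v=[-2.0789]
Step 32: x=[5.2026] v=[-2.0352]
Step 33: x=[5.1034] v=[-1.9841]
Step 34: x=[5.0071] v=[-1.9257]
Step 35: x=[4.9141] v=[-1.8602]
Step 36: x=[4.8247] v=[-1.7879]
Step 37: x=[4.7393] v=[-1.7090]
Step 38: x=[4.6581] v=[-1.6239]
Step 39: x=[4.5815] v=[-1.5328]
Step 40: x=[4.5097] v=[-1.4361]
Step 41: x=[4.4430] v=[-1.3341]
Step 42: x=[4.3816] v=[-1.2273]
Step 43: x=[4.3258] v=[-1.1160]
Step 44: x=[4.2758] v=[-1.0006]
Step 45: x=[4.2317] v=[-0.8815]
Step 46: x=[4.1937] v=[-0.7592]
Step 47: x=[4.1620] v=[-0.6341]
Step 48: x=[4.1367] v=[-0.5066]
Step 49: x=[4.1178] v=[-0.3773]
Step 50: x=[4.1055] v=[-0.2466]
Step 51: x=[4.0998] v=[-0.1150]
Step 52: x=[4.1007] v=[0.0170]
First v>=0 after going negative at step 52, time=2.6000

Answer: 2.6000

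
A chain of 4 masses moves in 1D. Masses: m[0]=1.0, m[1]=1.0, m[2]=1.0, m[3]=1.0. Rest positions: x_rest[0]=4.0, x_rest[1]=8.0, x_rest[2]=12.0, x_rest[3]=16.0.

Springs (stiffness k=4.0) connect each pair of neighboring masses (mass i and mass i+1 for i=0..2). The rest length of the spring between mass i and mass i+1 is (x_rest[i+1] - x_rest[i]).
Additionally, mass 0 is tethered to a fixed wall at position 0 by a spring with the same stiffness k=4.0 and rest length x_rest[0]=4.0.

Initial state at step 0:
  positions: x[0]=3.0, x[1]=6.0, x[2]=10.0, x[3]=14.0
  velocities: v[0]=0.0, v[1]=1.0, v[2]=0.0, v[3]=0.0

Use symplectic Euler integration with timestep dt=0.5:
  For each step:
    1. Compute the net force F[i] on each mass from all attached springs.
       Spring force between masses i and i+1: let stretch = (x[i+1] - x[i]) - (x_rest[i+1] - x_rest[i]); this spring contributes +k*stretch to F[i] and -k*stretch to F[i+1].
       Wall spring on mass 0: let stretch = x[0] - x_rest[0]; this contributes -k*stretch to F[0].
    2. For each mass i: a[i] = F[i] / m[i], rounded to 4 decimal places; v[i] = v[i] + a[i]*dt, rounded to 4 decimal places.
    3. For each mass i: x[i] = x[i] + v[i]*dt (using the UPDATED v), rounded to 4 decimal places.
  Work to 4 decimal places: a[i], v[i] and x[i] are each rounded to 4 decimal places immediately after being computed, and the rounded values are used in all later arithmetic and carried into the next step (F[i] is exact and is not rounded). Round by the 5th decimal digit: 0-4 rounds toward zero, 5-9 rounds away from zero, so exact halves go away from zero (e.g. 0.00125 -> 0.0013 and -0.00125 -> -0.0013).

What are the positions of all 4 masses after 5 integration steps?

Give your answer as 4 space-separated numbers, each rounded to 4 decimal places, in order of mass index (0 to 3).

Answer: 4.0000 8.0000 13.5000 17.5000

Derivation:
Step 0: x=[3.0000 6.0000 10.0000 14.0000] v=[0.0000 1.0000 0.0000 0.0000]
Step 1: x=[3.0000 7.5000 10.0000 14.0000] v=[0.0000 3.0000 0.0000 0.0000]
Step 2: x=[4.5000 7.0000 11.5000 14.0000] v=[3.0000 -1.0000 3.0000 0.0000]
Step 3: x=[4.0000 8.5000 11.0000 15.5000] v=[-1.0000 3.0000 -1.0000 3.0000]
Step 4: x=[4.0000 8.0000 12.5000 16.5000] v=[0.0000 -1.0000 3.0000 2.0000]
Step 5: x=[4.0000 8.0000 13.5000 17.5000] v=[0.0000 0.0000 2.0000 2.0000]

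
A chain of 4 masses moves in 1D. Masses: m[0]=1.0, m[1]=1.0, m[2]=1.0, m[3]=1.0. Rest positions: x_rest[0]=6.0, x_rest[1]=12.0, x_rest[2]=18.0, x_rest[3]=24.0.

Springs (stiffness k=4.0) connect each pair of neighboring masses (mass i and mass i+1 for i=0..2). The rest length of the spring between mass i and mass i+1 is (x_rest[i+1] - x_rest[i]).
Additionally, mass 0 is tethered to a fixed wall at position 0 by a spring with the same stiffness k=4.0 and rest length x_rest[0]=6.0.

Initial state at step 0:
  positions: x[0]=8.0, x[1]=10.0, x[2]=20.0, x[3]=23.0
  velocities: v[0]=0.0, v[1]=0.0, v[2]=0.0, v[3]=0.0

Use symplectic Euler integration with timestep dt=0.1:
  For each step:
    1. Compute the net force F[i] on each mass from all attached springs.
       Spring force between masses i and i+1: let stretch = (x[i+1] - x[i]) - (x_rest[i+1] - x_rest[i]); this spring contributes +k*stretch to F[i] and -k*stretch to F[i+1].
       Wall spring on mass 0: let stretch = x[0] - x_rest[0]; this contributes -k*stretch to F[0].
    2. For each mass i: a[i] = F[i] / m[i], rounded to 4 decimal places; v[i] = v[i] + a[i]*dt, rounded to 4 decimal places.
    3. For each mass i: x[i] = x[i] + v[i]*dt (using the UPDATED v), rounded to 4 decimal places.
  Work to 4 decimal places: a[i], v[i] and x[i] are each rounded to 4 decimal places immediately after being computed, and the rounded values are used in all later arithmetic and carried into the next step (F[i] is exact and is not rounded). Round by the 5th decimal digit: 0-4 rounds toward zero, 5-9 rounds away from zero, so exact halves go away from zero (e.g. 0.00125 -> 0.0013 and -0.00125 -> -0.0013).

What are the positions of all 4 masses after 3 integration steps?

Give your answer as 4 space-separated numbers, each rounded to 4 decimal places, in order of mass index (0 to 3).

Step 0: x=[8.0000 10.0000 20.0000 23.0000] v=[0.0000 0.0000 0.0000 0.0000]
Step 1: x=[7.7600 10.3200 19.7200 23.1200] v=[-2.4000 3.2000 -2.8000 1.2000]
Step 2: x=[7.3120 10.9136 19.2000 23.3440] v=[-4.4800 5.9360 -5.2000 2.2400]
Step 3: x=[6.7156 11.6946 18.5143 23.6422] v=[-5.9642 7.8099 -6.8570 2.9824]

Answer: 6.7156 11.6946 18.5143 23.6422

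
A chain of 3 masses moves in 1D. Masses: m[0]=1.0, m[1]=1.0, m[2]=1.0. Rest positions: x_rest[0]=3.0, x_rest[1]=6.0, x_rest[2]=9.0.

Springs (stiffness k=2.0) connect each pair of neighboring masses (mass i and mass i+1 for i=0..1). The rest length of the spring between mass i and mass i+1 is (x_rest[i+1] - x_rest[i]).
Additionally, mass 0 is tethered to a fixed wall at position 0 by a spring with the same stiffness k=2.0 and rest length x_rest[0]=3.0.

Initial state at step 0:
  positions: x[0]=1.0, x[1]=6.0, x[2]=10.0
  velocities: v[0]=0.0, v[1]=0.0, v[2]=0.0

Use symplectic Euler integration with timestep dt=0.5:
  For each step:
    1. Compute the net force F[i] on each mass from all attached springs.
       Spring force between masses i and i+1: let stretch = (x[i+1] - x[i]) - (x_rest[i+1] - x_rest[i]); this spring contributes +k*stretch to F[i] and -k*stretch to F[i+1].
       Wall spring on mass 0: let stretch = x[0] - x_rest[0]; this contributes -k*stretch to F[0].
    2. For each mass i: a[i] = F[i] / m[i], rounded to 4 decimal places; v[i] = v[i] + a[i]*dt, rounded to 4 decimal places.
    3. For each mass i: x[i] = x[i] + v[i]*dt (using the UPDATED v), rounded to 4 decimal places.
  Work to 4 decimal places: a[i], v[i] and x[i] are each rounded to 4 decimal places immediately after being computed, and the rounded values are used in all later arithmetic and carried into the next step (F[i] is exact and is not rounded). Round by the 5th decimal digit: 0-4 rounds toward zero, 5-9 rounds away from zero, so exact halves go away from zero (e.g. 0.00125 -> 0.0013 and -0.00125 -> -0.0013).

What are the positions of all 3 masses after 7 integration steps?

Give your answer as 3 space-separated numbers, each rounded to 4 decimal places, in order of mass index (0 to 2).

Step 0: x=[1.0000 6.0000 10.0000] v=[0.0000 0.0000 0.0000]
Step 1: x=[3.0000 5.5000 9.5000] v=[4.0000 -1.0000 -1.0000]
Step 2: x=[4.7500 5.7500 8.5000] v=[3.5000 0.5000 -2.0000]
Step 3: x=[4.6250 6.8750 7.6250] v=[-0.2500 2.2500 -1.7500]
Step 4: x=[3.3125 7.2500 7.8750] v=[-2.6250 0.7500 0.5000]
Step 5: x=[2.3125 5.9688 9.3125] v=[-2.0000 -2.5625 2.8750]
Step 6: x=[1.9844 4.5313 10.5782] v=[-0.6562 -2.8751 2.5313]
Step 7: x=[1.9376 4.8438 10.3204] v=[-0.0937 0.6249 -0.5156]

Answer: 1.9376 4.8438 10.3204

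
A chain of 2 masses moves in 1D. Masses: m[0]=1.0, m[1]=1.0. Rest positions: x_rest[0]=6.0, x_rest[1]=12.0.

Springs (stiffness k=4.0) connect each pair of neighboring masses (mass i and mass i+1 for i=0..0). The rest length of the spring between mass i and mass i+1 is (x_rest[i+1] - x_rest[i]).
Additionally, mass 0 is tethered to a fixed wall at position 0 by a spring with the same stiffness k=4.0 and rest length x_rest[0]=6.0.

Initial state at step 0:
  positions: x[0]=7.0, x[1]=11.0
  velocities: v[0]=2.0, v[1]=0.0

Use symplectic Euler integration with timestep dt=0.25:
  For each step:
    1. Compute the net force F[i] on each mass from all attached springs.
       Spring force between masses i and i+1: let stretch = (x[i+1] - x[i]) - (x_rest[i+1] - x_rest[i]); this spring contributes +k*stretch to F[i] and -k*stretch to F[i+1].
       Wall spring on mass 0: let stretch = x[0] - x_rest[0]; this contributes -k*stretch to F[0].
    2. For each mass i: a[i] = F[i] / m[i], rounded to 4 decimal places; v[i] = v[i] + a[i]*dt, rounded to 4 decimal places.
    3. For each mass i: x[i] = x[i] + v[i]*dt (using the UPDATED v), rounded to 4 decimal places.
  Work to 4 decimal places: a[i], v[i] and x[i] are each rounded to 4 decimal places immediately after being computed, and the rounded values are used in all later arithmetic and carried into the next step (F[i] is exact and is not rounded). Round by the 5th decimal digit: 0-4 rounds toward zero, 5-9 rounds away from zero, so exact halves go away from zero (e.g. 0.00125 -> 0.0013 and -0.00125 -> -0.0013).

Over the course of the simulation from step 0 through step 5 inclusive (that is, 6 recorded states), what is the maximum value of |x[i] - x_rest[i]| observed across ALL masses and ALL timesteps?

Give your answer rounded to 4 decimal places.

Step 0: x=[7.0000 11.0000] v=[2.0000 0.0000]
Step 1: x=[6.7500 11.5000] v=[-1.0000 2.0000]
Step 2: x=[6.0000 12.3125] v=[-3.0000 3.2500]
Step 3: x=[5.3281 13.0469] v=[-2.6875 2.9375]
Step 4: x=[5.2539 13.3516] v=[-0.2968 1.2187]
Step 5: x=[5.8907 13.1319] v=[2.5470 -0.8790]
Max displacement = 1.3516

Answer: 1.3516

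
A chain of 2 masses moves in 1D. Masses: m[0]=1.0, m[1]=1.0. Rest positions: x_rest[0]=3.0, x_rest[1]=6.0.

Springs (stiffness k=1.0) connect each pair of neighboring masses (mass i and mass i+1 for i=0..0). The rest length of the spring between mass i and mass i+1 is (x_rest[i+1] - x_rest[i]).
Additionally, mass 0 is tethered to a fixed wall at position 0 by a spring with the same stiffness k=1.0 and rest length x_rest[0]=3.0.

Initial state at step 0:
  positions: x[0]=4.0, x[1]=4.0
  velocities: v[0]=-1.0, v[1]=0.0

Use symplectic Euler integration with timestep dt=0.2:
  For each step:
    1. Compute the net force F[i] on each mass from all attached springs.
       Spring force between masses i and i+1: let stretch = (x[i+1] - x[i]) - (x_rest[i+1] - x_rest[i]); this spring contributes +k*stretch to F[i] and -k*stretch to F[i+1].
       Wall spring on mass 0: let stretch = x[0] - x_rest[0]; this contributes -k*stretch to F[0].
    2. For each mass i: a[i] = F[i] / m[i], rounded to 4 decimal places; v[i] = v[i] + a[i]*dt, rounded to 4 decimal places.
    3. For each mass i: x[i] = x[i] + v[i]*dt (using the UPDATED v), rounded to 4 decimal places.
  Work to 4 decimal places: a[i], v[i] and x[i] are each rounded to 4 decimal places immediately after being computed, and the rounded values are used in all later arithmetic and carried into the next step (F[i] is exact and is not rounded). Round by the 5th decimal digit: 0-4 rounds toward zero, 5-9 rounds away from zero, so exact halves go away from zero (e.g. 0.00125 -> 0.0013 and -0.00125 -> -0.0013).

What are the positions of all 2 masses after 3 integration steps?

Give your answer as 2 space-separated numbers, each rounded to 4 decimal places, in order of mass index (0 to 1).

Answer: 2.5885 4.6341

Derivation:
Step 0: x=[4.0000 4.0000] v=[-1.0000 0.0000]
Step 1: x=[3.6400 4.1200] v=[-1.8000 0.6000]
Step 2: x=[3.1536 4.3408] v=[-2.4320 1.1040]
Step 3: x=[2.5885 4.6341] v=[-2.8253 1.4666]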